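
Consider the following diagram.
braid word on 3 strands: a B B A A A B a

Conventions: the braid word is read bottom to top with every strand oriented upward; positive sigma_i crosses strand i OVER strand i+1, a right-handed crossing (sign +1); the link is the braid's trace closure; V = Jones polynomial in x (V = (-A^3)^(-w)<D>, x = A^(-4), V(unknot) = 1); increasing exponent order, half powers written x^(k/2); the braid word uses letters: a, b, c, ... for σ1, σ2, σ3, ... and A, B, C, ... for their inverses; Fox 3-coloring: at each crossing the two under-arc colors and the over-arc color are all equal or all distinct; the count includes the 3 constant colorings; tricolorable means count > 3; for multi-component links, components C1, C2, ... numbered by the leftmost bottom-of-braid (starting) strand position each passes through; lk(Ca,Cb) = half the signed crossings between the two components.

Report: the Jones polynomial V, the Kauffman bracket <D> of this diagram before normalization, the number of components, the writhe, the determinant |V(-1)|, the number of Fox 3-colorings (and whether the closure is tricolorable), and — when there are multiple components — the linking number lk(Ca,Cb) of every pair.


V(x) = x^-7 - 2x^-6 + 2x^-5 - 3x^-4 + 3x^-3 - 2x^-2 + 2x^-1
bracket: 2A^-8 - 2A^-4 + 3 - 3A^4 + 2A^8 - 2A^12 + A^16, w = -4
1 component, writhe -4, over 8 crossings
det 15, colorings 9 of 3^8 — tricolorable
observation: V spans 6 powers of x: at least 6 crossings in any diagram


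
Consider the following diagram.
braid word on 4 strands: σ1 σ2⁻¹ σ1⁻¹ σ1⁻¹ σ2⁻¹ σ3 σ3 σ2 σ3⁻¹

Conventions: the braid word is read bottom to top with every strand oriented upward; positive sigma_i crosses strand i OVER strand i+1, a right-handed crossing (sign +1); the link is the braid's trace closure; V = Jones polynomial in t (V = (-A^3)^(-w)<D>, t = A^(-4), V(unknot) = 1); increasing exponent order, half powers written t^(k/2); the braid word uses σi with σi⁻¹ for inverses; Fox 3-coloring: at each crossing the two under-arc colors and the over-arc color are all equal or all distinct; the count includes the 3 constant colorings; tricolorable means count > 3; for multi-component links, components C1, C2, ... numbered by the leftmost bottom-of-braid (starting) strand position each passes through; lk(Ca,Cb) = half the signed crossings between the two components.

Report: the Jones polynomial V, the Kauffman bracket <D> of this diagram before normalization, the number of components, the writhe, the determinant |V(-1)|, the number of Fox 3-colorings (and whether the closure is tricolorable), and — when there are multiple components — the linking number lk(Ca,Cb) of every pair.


Jones polynomial: V(t) = t^-4 - t^-3 + t^-2 - 2t^-1 + 2 - t + t^2
<D> = -A^-11 + A^-7 - 2A^-3 + 2A - A^5 + A^9 - A^13; writhe -1
components 1, writhe -1 (9 crossings)
3-colorings: 9 of 3^9, det 9 — tricolorable
note: |V(-1)| = 9: so tricolorable, since 3 divides 9


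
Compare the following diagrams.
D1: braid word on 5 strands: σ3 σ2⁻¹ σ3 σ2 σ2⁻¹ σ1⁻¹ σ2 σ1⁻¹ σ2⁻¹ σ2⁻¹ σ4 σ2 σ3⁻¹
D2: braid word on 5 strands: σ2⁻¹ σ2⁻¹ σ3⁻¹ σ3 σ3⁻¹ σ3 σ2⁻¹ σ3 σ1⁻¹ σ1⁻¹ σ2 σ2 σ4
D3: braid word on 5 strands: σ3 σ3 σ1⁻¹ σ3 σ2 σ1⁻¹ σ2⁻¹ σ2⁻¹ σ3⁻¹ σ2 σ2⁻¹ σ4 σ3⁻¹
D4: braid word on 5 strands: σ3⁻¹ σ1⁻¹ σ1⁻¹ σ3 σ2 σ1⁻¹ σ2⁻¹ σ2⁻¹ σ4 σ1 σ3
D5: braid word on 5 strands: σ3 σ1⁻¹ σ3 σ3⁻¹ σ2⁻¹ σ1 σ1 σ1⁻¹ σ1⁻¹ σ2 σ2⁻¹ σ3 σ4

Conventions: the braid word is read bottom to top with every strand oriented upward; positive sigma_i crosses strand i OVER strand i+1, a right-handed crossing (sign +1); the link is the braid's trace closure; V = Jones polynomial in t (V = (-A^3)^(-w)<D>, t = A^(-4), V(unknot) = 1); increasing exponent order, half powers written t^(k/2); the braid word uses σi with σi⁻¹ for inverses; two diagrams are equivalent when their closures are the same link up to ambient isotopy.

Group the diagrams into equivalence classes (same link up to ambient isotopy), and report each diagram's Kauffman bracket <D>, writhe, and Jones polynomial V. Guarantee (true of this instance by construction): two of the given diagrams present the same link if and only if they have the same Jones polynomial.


equivalence classes: {D1, D3, D4} | {D2} | {D5}
D1 (bracket A^-1 - A^3 + A^7 + A^15; 13 crossings at w = -1): V = -t^(-9/2) - t^(-5/2) + t^(-3/2) - t^(-1/2)
V(D2) = -t^(-5/2) - t^(-1/2)  (w -1, c 13, <D> = A^-1 + A^7)
D3 (bracket A^-1 - A^3 + A^7 + A^15; 13 crossings at w = -1): V = -t^(-9/2) - t^(-5/2) + t^(-3/2) - t^(-1/2)
V(D4) = -t^(-9/2) - t^(-5/2) + t^(-3/2) - t^(-1/2)  [11 crossings, <D> = A^-1 - A^3 + A^7 + A^15, w = -1]
D5 (bracket A^-7 + A; 13 crossings at w = +1): V = -t^(1/2) - t^(5/2)
key observation: comparing 5 Jones polynomials yields 3 groups


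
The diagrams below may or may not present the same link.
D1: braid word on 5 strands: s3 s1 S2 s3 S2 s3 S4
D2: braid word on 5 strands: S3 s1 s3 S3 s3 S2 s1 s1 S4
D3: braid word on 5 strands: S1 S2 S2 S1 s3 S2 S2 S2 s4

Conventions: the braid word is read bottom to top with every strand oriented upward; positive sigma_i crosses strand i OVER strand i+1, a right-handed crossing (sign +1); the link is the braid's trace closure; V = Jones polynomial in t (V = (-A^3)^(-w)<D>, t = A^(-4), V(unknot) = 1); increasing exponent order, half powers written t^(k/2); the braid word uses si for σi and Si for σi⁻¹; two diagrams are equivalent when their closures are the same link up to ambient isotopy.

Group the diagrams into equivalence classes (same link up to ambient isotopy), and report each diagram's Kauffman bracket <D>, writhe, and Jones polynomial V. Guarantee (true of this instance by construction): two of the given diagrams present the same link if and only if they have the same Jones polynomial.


grouping into links: {D1} | {D2} | {D3}
V(D1) = -t^(-3/2) + t^(-1/2) - 2t^(1/2) + t^(3/2) - 2t^(5/2) + t^(7/2)  (w +1, c 7, <D> = -A^-11 + 2A^-7 - A^-3 + 2A - A^5 + A^9)
V(D2) = -t^(1/2) - t^(3/2) - t^(5/2) + t^(9/2)  (w +1, c 9, <D> = -A^-15 + A^-7 + A^-3 + A)
V(D3) = t^(-15/2) - t^(-13/2) - t^(-9/2) - t^(-5/2)  (w -5, c 9, <D> = A^-5 + A^3 + A^11 - A^15)
key observation: comparing 3 Jones polynomials yields 3 groups


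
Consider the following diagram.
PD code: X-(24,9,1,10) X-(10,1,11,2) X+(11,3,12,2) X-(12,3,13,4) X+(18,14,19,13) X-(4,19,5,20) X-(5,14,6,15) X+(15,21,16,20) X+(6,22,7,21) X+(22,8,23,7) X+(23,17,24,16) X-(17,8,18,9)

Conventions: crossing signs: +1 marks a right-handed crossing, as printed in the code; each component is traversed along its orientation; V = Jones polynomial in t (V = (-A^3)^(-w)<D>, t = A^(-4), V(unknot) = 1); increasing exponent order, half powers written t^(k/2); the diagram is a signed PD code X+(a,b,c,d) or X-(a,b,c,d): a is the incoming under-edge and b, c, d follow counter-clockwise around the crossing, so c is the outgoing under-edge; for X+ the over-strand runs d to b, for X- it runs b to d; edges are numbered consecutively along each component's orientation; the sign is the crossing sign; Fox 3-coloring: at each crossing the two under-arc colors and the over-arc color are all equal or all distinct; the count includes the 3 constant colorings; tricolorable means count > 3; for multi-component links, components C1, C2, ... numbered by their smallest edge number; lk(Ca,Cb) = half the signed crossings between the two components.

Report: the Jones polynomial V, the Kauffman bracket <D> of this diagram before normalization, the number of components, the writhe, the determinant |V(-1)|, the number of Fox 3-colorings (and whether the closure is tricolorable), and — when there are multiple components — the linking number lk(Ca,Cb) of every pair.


V(t) = -t^-3 + 2t^-2 - 2t^-1 + 3 - 2t + 2t^2 - t^3
bracket: -A^-12 + 2A^-8 - 2A^-4 + 3 - 2A^4 + 2A^8 - A^12, w = 0
1 component, writhe 0, over 12 crossings
det 13, colorings 3 of 3^12 — not tricolorable
observation: V spans 6 powers of t: at least 6 crossings in any diagram


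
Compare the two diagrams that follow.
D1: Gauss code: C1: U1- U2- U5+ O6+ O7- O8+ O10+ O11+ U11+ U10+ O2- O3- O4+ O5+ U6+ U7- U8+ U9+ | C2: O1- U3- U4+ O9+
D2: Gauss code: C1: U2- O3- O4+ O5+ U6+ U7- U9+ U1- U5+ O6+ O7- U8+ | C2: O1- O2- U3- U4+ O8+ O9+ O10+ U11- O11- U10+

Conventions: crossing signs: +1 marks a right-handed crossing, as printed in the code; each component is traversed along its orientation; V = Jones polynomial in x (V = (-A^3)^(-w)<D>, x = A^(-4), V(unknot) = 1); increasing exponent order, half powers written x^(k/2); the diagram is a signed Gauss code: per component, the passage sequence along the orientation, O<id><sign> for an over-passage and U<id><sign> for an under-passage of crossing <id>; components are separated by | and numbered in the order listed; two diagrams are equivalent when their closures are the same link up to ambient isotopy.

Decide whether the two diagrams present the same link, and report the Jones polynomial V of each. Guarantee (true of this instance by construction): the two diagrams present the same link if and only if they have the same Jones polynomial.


equivalent: yes
V(D1) = -x^(-1/2) - x^(1/2)  (w +3, c 11, <D> = A^7 + A^11)
V(D2) = -x^(-1/2) - x^(1/2)  (w +1, c 11, <D> = A + A^5)
why: one V(x) for all 2 diagrams — one class (guaranteed)


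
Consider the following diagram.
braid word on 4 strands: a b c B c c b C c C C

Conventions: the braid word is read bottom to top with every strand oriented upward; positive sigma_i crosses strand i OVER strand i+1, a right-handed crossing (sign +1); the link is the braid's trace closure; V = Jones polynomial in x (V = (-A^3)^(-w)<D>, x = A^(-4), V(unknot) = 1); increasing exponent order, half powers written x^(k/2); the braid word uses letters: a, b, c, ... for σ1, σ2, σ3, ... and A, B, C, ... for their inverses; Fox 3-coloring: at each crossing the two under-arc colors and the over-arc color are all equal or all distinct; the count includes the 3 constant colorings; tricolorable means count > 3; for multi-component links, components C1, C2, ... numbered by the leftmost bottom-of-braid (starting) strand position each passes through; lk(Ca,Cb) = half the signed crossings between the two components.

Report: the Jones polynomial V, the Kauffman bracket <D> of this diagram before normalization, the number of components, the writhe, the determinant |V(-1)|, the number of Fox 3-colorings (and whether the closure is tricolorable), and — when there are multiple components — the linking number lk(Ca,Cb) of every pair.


Jones polynomial: V(x) = -x^-1 + 2 - x + 2x^2 - x^3 + x^4 - x^5
<D> = A^-11 - A^-7 + A^-3 - 2A + A^5 - 2A^9 + A^13; writhe +3
components 1, writhe +3 (11 crossings)
3-colorings: 9 of 3^11, det 9 — tricolorable
note: w = +3 (over 11 crossings) is diagram-only; (-A^3)^(-3) removes it from V


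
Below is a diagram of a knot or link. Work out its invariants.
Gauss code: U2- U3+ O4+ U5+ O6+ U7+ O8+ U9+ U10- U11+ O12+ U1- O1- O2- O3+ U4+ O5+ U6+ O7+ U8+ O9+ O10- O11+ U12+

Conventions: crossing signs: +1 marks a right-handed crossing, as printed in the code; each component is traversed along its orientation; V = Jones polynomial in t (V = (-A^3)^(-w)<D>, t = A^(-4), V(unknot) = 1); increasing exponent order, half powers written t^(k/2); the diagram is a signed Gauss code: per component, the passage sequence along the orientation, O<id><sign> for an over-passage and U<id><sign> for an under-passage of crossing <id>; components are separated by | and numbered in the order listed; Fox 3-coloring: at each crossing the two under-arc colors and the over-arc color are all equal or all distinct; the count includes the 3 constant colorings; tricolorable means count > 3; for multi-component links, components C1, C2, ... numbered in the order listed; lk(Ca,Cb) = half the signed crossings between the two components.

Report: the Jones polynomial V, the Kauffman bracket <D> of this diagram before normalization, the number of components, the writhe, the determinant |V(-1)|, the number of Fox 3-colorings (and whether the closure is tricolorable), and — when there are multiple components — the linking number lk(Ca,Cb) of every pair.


Jones polynomial: V(t) = t^3 + t^5 - t^6 + t^7 - t^8 + t^9 - t^10
<D> = -A^-22 + A^-18 - A^-14 + A^-10 - A^-6 + A^-2 + A^6; writhe +6
components 1, writhe +6 (12 crossings)
3-colorings: 3 of 3^12, det 7 — not tricolorable
note: w = +6 (over 12 crossings) is diagram-only; (-A^3)^(-6) removes it from V


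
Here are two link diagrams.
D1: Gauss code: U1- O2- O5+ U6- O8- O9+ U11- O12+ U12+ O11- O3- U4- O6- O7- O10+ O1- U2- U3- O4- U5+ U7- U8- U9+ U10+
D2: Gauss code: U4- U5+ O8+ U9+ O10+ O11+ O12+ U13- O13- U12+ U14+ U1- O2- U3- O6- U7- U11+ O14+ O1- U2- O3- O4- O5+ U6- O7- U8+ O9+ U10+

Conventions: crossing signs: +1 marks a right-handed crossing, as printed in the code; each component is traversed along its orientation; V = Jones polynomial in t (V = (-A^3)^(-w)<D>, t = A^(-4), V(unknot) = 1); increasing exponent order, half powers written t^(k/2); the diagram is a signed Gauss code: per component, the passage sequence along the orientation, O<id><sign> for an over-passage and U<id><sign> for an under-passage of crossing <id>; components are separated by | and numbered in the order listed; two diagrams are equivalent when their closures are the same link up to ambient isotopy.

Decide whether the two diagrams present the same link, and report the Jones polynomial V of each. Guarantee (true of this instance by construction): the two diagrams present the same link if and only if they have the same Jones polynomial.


equivalent: no
V(D1) = -t^-6 + t^-5 - t^-4 + 2t^-3 - t^-2 + t^-1  (w -4, c 12, <D> = A^-8 - A^-4 + 2 - A^4 + A^8 - A^12)
V(D2) = -t^-3 + t^-2 - t^-1 + 3 - t + t^2 - t^3  (w 0, c 14, <D> = -A^-12 + A^-8 - A^-4 + 3 - A^4 + A^8 - A^12)
why: 2 values of V(t) split the 2 diagrams


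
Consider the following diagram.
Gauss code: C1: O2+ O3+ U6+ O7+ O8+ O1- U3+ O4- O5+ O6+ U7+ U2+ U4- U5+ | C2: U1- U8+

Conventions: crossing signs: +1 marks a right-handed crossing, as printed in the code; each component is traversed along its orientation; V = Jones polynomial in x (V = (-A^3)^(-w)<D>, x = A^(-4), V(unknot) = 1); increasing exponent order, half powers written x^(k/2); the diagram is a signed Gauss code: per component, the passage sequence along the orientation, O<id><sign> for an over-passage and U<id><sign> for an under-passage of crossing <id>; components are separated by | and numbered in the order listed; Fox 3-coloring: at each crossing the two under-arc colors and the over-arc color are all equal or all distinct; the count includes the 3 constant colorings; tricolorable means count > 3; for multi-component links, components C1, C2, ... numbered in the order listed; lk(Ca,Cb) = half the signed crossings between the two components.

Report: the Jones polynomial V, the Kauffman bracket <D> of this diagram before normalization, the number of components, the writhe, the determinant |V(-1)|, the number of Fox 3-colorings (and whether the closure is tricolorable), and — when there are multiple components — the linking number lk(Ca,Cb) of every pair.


Jones polynomial: V(x) = -x^(1/2) - x^(3/2) - x^(5/2) + x^(9/2)
<D> = A^-6 - A^2 - A^6 - A^10; writhe +4
components 2, writhe +4 (8 crossings)
linking number lk(C1,C2) = 0
3-colorings: 27 of 3^8, det 0 — tricolorable
note: |V(-1)| = 0: so tricolorable, since 3 divides 0


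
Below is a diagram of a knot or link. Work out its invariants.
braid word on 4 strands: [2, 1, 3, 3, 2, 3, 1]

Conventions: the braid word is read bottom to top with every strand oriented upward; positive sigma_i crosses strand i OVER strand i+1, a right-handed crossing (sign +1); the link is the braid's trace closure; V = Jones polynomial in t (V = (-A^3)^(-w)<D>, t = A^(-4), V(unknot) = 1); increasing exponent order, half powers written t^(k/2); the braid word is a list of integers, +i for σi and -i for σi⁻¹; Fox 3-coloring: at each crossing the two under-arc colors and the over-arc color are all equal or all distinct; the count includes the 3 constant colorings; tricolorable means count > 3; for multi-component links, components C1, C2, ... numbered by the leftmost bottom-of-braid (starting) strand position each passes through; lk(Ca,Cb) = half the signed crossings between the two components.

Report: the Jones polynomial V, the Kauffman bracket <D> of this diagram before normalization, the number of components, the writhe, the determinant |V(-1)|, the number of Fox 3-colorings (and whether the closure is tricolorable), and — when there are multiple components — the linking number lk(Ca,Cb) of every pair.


V = t^2 + t^4 - t^5 + t^6 - t^7
<D> = A^-7 - A^-3 + A - A^5 - A^13 (w = +7)
1 component over 7 crossings, w = +7
3 Fox colorings among 3^7, |V(-1)| = 5: not tricolorable
why: det 5 = |V(-1)|; not divisible by 3, so not tricolorable


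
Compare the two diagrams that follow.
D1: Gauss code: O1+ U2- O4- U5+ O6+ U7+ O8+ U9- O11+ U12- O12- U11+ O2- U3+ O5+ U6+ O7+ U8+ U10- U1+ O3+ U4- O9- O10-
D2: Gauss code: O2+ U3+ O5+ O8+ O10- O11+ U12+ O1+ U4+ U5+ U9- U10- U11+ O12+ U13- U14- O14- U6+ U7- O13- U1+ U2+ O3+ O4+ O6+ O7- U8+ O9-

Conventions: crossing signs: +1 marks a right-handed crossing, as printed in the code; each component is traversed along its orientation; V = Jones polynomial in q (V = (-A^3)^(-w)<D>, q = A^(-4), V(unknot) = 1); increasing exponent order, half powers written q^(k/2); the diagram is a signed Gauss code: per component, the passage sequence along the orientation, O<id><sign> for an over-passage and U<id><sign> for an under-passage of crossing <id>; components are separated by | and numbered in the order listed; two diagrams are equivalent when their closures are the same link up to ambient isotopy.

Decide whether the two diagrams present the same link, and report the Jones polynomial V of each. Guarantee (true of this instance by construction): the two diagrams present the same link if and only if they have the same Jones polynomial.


equivalent: no
D1 (bracket -A^-18 + 2A^-14 - 3A^-10 + 4A^-6 - 4A^-2 + 4A^2 - 2A^6 + 2A^10 - A^14; 12 crossings at w = +2): V = -q^-2 + 2q^-1 - 2 + 4q - 4q^2 + 4q^3 - 3q^4 + 2q^5 - q^6
V(D2) = q^2 + 2q^4 - 2q^5 + q^6 - 2q^7 + q^8  [14 crossings, <D> = A^-20 - 2A^-16 + A^-12 - 2A^-8 + 2A^-4 + A^4, w = +4]
observation: V(q) takes 2 values over 2 diagrams, fixing the grouping


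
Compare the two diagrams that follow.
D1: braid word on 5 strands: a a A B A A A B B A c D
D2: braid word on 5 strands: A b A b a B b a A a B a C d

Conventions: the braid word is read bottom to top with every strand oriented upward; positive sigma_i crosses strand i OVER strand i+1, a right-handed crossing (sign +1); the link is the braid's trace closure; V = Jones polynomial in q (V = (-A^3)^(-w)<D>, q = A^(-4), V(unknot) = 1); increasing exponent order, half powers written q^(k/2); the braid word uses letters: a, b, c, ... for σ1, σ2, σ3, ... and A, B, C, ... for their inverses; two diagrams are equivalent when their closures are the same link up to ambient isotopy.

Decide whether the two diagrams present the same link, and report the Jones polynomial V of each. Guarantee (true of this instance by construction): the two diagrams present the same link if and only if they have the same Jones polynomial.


same link: no
V(D1) = q^-8 - 2q^-7 + q^-6 - 2q^-5 + 2q^-4 + q^-2  [12 crossings, <D> = A^-10 + 2A^-2 - 2A^2 + A^6 - 2A^10 + A^14, w = -6]
V(D2) = 1  [14 crossings, <D> = A^6, w = +2]
insight: comparing 2 Jones polynomials yields 2 groups


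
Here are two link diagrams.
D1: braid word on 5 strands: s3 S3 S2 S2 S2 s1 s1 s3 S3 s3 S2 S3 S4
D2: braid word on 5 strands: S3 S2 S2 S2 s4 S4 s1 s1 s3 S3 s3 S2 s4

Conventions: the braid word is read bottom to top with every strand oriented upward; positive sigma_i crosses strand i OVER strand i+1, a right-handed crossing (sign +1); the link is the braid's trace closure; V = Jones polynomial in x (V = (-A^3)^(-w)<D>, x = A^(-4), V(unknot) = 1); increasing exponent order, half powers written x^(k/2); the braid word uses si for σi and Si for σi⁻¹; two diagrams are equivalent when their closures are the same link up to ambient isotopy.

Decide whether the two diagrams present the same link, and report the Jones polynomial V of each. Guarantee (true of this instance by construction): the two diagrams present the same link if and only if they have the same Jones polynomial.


same link: yes
V(D1) = x^(-7/2) - x^(-5/2) + x^(-3/2) - 2x^(-1/2) - x^(3/2)  [13 crossings, <D> = A^-15 + 2A^-7 - A^-3 + A - A^5, w = -3]
D2 (bracket A^-9 + 2A^-1 - A^3 + A^7 - A^11; 13 crossings at w = -1): V = x^(-7/2) - x^(-5/2) + x^(-3/2) - 2x^(-1/2) - x^(3/2)
note: from 13 to 13 crossings by R-moves: one link, two diagrams


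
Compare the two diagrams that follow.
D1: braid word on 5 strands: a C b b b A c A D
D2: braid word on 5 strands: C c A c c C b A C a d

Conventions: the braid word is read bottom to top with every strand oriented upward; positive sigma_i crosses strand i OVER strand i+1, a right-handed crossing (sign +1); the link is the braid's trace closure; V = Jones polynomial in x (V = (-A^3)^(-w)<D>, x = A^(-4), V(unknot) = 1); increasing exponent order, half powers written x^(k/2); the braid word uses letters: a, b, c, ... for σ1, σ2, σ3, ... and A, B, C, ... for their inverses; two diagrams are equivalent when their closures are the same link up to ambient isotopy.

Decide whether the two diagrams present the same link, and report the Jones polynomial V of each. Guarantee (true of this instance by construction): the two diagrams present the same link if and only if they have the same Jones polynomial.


equivalent: no
D1 (bracket -A^-15 + A^-7 + A^-3 + A; 9 crossings at w = +1): V = -x^(1/2) - x^(3/2) - x^(5/2) + x^(9/2)
V(D2) = -x^(-1/2) - x^(1/2)  (w +1, c 11, <D> = A + A^5)
key observation: 2 classes among 2 diagrams; unequal V(x) rules out equality


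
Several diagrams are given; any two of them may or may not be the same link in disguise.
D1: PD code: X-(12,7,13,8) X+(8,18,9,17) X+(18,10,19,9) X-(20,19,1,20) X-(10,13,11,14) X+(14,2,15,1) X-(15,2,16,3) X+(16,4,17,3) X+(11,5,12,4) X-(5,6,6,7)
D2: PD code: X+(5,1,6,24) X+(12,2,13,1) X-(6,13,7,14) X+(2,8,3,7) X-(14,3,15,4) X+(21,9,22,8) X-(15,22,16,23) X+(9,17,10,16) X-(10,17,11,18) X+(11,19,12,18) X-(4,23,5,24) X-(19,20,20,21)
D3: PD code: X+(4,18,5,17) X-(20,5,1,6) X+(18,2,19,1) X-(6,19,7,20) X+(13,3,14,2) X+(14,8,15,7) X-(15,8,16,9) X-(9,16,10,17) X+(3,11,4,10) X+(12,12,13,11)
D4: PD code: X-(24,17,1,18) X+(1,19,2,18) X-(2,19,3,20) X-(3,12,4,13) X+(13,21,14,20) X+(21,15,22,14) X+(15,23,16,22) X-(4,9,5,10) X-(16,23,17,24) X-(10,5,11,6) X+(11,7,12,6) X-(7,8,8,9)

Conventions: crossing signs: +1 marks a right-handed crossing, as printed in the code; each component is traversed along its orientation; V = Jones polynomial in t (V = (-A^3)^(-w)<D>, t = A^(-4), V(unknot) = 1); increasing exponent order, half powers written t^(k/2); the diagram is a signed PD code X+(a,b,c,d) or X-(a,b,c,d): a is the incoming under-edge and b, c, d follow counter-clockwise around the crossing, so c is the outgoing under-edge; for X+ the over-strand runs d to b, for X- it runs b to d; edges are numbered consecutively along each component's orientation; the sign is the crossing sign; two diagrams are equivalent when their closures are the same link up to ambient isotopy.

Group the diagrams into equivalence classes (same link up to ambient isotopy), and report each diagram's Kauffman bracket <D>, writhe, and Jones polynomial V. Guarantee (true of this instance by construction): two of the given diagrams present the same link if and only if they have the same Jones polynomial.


grouping into links: {D1} | {D2, D3} | {D4}
V(D1) = t + t^3 - t^4  (w 0, c 10, <D> = -A^-16 + A^-12 + A^-4)
D2 (bracket A^-16 - A^-12 + A^-8 - 2A^-4 + 2 - A^4 + A^8; 12 crossings at w = 0): V = t^-2 - t^-1 + 2 - 2t + t^2 - t^3 + t^4
D3 (bracket A^-10 - A^-6 + A^-2 - 2A^2 + 2A^6 - A^10 + A^14; 10 crossings at w = +2): V = t^-2 - t^-1 + 2 - 2t + t^2 - t^3 + t^4
V(D4) = 1  (w -2, c 12, <D> = A^-6)
why: comparing 4 Jones polynomials yields 3 groups


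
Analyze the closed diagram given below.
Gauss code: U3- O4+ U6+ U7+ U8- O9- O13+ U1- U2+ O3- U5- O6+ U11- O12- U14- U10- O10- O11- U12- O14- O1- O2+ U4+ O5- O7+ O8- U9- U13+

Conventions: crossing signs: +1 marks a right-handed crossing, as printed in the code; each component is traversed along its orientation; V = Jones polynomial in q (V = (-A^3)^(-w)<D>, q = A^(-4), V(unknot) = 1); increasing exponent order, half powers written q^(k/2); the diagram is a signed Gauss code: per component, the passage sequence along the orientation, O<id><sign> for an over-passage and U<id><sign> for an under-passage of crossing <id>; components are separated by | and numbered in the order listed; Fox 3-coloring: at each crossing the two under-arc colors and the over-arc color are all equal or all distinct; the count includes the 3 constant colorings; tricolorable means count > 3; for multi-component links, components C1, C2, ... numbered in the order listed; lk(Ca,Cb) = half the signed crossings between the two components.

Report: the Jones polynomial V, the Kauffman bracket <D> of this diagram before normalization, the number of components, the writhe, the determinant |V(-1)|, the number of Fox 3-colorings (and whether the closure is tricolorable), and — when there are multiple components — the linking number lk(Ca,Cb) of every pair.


V(q) = -q^-6 + 2q^-5 - 2q^-4 + 3q^-3 - 3q^-2 + 2q^-1 - 1 + q
bracket: A^-16 - A^-12 + 2A^-8 - 3A^-4 + 3 - 2A^4 + 2A^8 - A^12, w = -4
1 component, writhe -4, over 14 crossings
det 15, colorings 9 of 3^14 — tricolorable
observation: w = -4 (over 14 crossings) is diagram-only; (-A^3)^(4) removes it from V


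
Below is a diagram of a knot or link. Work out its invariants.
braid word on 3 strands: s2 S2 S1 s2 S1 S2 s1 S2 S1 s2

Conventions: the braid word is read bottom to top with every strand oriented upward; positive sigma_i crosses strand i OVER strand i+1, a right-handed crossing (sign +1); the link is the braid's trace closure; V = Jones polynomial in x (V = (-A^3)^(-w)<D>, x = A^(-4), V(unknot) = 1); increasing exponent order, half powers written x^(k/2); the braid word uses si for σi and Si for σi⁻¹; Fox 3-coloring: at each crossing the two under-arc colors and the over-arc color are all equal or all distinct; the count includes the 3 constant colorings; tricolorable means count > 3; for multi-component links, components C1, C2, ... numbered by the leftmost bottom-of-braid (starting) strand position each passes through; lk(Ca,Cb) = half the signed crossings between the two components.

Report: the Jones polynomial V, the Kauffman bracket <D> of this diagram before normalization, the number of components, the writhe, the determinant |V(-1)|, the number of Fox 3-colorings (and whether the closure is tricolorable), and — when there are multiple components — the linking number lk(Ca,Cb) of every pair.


V(x) = -x^-5 + x^-4 - x^-3 + 2x^-2 - x^-1 + 2 - x
bracket: -A^-10 + 2A^-6 - A^-2 + 2A^2 - A^6 + A^10 - A^14, w = -2
1 component, writhe -2, over 10 crossings
det 9, colorings 9 of 3^10 — tricolorable
observation: the span of V is 6, forcing >= 6 crossings in any diagram


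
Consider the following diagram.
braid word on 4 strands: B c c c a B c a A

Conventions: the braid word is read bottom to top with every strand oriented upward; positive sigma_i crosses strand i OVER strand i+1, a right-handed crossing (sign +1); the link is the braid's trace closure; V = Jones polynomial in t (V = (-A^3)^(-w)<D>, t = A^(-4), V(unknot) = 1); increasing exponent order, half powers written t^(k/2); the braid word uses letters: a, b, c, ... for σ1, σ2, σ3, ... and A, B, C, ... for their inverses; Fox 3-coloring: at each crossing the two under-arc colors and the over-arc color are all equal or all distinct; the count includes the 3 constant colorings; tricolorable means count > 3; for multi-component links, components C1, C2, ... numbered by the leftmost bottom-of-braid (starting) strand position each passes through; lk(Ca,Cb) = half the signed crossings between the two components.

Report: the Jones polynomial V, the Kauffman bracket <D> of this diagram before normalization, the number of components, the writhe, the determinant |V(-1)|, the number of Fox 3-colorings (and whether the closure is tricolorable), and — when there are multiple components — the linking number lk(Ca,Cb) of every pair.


V = t^-1 - 1 + 2t - 2t^2 + 2t^3 - 2t^4 + t^5
<D> = -A^-11 + 2A^-7 - 2A^-3 + 2A - 2A^5 + A^9 - A^13 (w = +3)
1 component over 9 crossings, w = +3
3 Fox colorings among 3^9, |V(-1)| = 11: not tricolorable
why: free reduction leaves σ2⁻¹ σ3 σ3 σ3 σ1 σ2⁻¹ σ3 of the original 9 letters


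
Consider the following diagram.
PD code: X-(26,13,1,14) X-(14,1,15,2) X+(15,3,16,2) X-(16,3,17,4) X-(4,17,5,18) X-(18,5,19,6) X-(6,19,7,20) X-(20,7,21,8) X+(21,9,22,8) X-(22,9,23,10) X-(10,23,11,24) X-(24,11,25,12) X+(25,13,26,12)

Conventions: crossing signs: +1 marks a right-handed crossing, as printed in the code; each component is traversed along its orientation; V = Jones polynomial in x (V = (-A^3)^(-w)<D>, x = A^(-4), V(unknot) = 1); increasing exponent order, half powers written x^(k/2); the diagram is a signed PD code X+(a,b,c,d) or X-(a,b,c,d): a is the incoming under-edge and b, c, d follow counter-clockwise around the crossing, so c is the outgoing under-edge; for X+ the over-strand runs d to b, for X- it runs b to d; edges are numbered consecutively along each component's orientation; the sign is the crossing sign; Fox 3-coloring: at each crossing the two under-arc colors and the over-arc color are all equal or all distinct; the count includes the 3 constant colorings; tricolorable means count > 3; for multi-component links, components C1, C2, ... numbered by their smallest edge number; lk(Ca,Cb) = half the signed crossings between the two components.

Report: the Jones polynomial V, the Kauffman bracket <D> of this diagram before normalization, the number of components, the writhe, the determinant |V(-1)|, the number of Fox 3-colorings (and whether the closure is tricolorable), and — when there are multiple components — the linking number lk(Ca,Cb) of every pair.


V = -x^-10 + x^-9 - x^-8 + x^-7 - x^-6 + x^-5 + x^-3
<D> = -A^-9 - A^-1 + A^3 - A^7 + A^11 - A^15 + A^19 (w = -7)
1 component over 13 crossings, w = -7
3 Fox colorings among 3^13, |V(-1)| = 7: not tricolorable
why: |V(-1)| = 7: so not tricolorable, since 3 does not divide 7


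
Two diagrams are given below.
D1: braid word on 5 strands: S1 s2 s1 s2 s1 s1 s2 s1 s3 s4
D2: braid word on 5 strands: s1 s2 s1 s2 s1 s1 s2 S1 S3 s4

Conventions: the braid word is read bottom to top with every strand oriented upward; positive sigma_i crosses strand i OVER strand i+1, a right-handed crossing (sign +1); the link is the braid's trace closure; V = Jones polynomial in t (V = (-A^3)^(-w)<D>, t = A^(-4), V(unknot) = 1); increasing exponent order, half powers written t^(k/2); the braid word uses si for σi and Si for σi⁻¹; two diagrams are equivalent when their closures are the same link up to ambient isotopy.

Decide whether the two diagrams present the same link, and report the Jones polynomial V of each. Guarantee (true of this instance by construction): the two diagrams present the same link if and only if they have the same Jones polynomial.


equivalent: yes
D1 (bracket -A^-4 + 1 - A^4 + A^8 + A^16; 10 crossings at w = +8): V = t^2 + t^4 - t^5 + t^6 - t^7
V(D2) = t^2 + t^4 - t^5 + t^6 - t^7  (w +6, c 10, <D> = -A^-10 + A^-6 - A^-2 + A^2 + A^10)
key observation: D2 (10 crossings) and D1 (10) are Markov-related braid presentations


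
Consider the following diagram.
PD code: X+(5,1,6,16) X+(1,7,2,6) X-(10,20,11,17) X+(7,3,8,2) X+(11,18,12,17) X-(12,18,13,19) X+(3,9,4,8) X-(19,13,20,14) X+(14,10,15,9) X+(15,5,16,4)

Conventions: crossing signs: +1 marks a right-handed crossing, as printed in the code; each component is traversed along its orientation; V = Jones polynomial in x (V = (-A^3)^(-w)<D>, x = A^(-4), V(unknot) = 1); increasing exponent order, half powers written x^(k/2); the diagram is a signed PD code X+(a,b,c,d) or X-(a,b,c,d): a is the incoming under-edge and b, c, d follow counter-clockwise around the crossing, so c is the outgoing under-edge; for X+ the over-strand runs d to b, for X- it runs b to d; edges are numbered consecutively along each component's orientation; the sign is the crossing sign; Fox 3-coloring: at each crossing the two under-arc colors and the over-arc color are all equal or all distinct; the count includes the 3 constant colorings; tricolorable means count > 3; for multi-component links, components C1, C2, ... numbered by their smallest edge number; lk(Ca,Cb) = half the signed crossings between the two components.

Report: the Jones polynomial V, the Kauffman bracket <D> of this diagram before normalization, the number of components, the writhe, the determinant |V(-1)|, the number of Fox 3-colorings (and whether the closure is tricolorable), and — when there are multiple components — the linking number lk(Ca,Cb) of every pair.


V = -x^(-1/2) - 2x^(3/2) + x^(5/2) - 2x^(7/2) + 2x^(9/2) - x^(11/2) + x^(13/2)
<D> = A^-14 - A^-10 + 2A^-6 - 2A^-2 + A^2 - 2A^6 - A^14 (w = +4)
2 components over 10 crossings, w = +4
lk(C1,C2): -1
3 Fox colorings among 3^10, |V(-1)| = 10: not tricolorable
why: summing lk over 1 pair gives -1


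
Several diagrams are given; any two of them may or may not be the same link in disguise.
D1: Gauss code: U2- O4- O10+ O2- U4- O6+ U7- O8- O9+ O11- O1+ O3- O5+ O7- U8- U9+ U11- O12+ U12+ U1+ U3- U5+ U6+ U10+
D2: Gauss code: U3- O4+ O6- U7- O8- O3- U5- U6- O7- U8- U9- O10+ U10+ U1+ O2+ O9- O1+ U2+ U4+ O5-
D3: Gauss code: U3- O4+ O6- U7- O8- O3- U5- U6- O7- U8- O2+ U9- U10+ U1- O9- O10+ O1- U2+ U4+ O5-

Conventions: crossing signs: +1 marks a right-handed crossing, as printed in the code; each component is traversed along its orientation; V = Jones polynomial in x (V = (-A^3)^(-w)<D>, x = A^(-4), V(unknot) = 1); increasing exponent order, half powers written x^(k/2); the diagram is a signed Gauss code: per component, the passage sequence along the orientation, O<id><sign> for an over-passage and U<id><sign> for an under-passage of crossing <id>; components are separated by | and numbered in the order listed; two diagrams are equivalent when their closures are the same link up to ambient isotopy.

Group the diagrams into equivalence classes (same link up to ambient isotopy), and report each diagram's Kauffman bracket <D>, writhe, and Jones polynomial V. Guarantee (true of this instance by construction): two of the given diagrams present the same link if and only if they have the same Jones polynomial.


grouping into links: {D1} | {D2, D3}
V(D1) = 1  (w 0, c 12, <D> = 1)
D2 (bracket A^-2 - A^2 + 2A^6 - A^10 + A^14 - A^18; 10 crossings at w = -2): V = -x^-6 + x^-5 - x^-4 + 2x^-3 - x^-2 + x^-1
V(D3) = -x^-6 + x^-5 - x^-4 + 2x^-3 - x^-2 + x^-1  (w -4, c 10, <D> = A^-8 - A^-4 + 2 - A^4 + A^8 - A^12)
key observation: 2 classes among 3 diagrams; unequal V(x) rules out equality


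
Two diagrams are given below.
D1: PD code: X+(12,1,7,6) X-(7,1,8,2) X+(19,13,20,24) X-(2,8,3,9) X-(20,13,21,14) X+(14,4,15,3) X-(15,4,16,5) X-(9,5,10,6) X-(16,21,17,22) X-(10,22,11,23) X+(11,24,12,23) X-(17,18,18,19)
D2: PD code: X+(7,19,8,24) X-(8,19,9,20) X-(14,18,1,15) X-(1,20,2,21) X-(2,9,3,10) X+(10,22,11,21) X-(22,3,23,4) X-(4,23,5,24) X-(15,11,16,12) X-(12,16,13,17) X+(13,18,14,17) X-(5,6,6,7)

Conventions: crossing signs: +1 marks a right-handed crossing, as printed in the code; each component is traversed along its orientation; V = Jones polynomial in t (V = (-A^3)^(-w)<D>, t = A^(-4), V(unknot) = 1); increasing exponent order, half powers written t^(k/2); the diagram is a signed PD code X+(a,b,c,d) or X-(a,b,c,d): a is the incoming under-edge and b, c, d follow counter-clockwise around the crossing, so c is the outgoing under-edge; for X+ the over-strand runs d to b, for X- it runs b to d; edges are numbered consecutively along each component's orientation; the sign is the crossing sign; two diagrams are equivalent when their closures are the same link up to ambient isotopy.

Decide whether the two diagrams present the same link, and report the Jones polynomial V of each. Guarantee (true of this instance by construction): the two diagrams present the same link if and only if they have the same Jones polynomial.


equivalent: no
V(D1) = t^-3 + t^-2 + t^-1 + 1  (w -4, c 12, <D> = A^-12 + A^-8 + A^-4 + 1)
V(D2) = t^-5 + 2t^-3 + t^-1  [12 crossings, <D> = A^-14 + 2A^-6 + A^2, w = -6]
key observation: 2 classes among 2 diagrams; unequal V(t) rules out equality


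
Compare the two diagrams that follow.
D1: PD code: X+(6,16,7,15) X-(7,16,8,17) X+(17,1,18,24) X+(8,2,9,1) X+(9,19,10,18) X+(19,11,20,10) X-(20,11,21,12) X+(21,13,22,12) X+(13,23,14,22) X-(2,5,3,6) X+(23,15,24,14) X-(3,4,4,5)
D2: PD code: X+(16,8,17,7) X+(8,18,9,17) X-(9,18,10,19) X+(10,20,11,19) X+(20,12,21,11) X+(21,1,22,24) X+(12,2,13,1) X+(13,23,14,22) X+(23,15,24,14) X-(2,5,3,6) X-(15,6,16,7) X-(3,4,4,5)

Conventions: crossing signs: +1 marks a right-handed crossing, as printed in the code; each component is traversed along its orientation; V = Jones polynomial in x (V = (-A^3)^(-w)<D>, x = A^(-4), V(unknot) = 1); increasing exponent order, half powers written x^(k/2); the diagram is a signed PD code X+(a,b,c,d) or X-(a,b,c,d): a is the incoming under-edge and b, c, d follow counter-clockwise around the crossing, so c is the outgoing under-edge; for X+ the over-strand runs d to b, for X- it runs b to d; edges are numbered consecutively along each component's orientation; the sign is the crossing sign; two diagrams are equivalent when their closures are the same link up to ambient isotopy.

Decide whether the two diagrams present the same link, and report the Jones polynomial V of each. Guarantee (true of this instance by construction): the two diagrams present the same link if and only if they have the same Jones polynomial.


equivalent: yes
D1 (bracket -A^-16 + A^-12 - A^-8 + A^-4 + A^4; 12 crossings at w = +4): V = x^2 + x^4 - x^5 + x^6 - x^7
D2 (bracket -A^-16 + A^-12 - A^-8 + A^-4 + A^4; 12 crossings at w = +4): V = x^2 + x^4 - x^5 + x^6 - x^7
key observation: all 2 diagrams share one V(x), hence one class


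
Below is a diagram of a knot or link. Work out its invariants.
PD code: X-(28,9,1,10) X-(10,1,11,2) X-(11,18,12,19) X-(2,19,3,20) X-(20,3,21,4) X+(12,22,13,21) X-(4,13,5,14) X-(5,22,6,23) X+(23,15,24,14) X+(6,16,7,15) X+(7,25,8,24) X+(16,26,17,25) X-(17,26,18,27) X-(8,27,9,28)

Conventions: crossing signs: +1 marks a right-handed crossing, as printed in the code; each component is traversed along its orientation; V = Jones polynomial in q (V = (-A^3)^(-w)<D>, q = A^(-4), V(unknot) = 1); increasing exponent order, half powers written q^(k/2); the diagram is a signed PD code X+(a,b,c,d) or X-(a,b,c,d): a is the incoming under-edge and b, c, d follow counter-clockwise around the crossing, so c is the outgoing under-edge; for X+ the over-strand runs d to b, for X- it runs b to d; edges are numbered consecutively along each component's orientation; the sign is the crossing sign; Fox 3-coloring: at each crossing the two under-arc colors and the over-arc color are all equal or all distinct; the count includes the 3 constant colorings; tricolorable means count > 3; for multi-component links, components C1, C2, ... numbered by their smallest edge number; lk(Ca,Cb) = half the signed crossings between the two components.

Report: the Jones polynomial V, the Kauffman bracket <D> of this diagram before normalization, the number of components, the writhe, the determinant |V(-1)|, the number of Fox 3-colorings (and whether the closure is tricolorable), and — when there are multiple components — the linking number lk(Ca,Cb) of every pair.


V = -q^-6 + q^-5 - q^-4 + 2q^-3 - q^-2 + q^-1
<D> = A^-8 - A^-4 + 2 - A^4 + A^8 - A^12 (w = -4)
1 component over 14 crossings, w = -4
3 Fox colorings among 3^14, |V(-1)| = 7: not tricolorable
why: V spans 5 powers of q: at least 5 crossings in any diagram
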